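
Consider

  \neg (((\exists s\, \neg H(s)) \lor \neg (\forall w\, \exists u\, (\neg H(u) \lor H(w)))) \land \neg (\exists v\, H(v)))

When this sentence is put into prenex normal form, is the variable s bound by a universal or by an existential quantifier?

Drive negations inward (¬∀x A ≡ ∃x ¬A, ¬∃x A ≡ ∀x ¬A, De Morgan for ∧/∨):
  (\forall s\, H(s)) \land (\forall w\, \exists u\, (\neg H(u) \lor H(w))) \lor (\exists v\, H(v))
Pull the quantifiers to the front (each side's bound variable is not free in the other side):
  \forall s\, \forall w\, \exists u\, \exists v\, (H(s) \land (\neg H(u) \lor H(w)) \lor H(v))
The quantifier \exists s sits under an odd number of negations, so it flips to \forall s.

universal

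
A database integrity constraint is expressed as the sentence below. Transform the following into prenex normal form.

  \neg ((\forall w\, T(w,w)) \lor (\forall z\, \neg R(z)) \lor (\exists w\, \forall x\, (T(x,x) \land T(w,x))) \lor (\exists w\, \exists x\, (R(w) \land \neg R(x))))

Drive negations inward (¬∀x A ≡ ∃x ¬A, ¬∃x A ≡ ∀x ¬A, De Morgan for ∧/∨):
  (\exists w\, \neg T(w,w)) \land (\exists z\, R(z)) \land (\forall w\, \exists x\, (\neg T(x,x) \lor \neg T(w,x))) \land (\forall w\, \forall x\, (\neg R(w) \lor R(x)))
Rename bound variables to avoid capture: w↦x1, w↦y1, x↦w1.
  (\exists w\, \neg T(w,w)) \land (\exists z\, R(z)) \land (\forall x1\, \exists x\, (\neg T(x,x) \lor \neg T(x1,x))) \land (\forall y1\, \forall w1\, (\neg R(y1) \lor R(w1)))
Extract every quantifier outward, since the variables are now distinct and don't occur free across branches:
  \exists w\, \exists z\, \forall x1\, \exists x\, \forall y1\, \forall w1\, (\neg T(w,w) \land R(z) \land (\neg T(x,x) \lor \neg T(x1,x)) \land (\neg R(y1) \lor R(w1)))

\exists w\, \exists z\, \forall x1\, \exists x\, \forall y1\, \forall w1\, (\neg T(w,w) \land R(z) \land (\neg T(x,x) \lor \neg T(x1,x)) \land (\neg R(y1) \lor R(w1)))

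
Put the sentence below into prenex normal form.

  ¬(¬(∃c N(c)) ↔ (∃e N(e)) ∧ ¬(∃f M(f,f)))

∀c ∀e ∃f ∃v1 ∀y ∃z (¬N(c) ∧ (¬N(e) ∨ M(f,f)) ∨ N(v1) ∧ ¬M(y,y) ∧ N(z))

Rewrite implications/biconditionals: A → B as ¬A ∨ B; A ↔ B as (¬A ∨ B) ∧ (¬B ∨ A).
  ¬((¬¬(∃c N(c)) ∨ (∃e N(e)) ∧ ¬(∃f M(f,f))) ∧ (¬((∃e N(e)) ∧ ¬(∃f M(f,f))) ∨ ¬(∃c N(c))))
Move each ¬ inward, flipping quantifiers it crosses:
  (∀c ¬N(c)) ∧ ((∀e ¬N(e)) ∨ (∃f M(f,f))) ∨ (∃e N(e)) ∧ (∀f ¬M(f,f)) ∧ (∃c N(c))
Standardize variables apart so no two quantifiers bind the same name: e↦v1, f↦y, c↦z.
  (∀c ¬N(c)) ∧ ((∀e ¬N(e)) ∨ (∃f M(f,f))) ∨ (∃v1 N(v1)) ∧ (∀y ¬M(y,y)) ∧ (∃z N(z))
Finally move all quantifiers to the prefix:
  ∀c ∀e ∃f ∃v1 ∀y ∃z (¬N(c) ∧ (¬N(e) ∨ M(f,f)) ∨ N(v1) ∧ ¬M(y,y) ∧ N(z))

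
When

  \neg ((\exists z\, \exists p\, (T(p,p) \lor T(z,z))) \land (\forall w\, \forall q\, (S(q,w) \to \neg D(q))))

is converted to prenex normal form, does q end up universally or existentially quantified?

Rewrite implications/biconditionals: A → B as ¬A ∨ B.
  \neg ((\exists z\, \exists p\, (T(p,p) \lor T(z,z))) \land (\forall w\, \forall q\, (\neg S(q,w) \lor \neg D(q))))
Drive negations inward (¬∀x A ≡ ∃x ¬A, ¬∃x A ≡ ∀x ¬A, De Morgan for ∧/∨):
  (\forall z\, \forall p\, (\neg T(p,p) \land \neg T(z,z))) \lor (\exists w\, \exists q\, (S(q,w) \land D(q)))
Finally move all quantifiers to the prefix:
  \forall z\, \forall p\, \exists w\, \exists q\, (\neg T(p,p) \land \neg T(z,z) \lor S(q,w) \land D(q))
The quantifier \forall q sits under an odd number of negations (counting the antecedent side of each →), so it flips to \exists q.

existential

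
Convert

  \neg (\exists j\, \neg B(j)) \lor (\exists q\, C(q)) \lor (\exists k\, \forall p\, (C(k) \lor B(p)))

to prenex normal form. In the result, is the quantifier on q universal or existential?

Drive negations inward (¬∀x A ≡ ∃x ¬A, ¬∃x A ≡ ∀x ¬A, De Morgan for ∧/∨):
  (\forall j\, B(j)) \lor (\exists q\, C(q)) \lor (\exists k\, \forall p\, (C(k) \lor B(p)))
Extract every quantifier outward, since the variables are now distinct and don't occur free across branches:
  \forall j\, \exists q\, \exists k\, \forall p\, (B(j) \lor C(q) \lor C(k) \lor B(p))
The quantifier \exists q sits under an even number of negations, so it remains existential.

existential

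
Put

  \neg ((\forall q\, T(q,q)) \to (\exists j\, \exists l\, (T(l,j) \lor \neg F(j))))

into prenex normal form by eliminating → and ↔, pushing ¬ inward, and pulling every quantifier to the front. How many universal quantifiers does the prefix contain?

3

Rewrite implications/biconditionals: A → B as ¬A ∨ B.
  \neg (\neg (\forall q\, T(q,q)) \lor (\exists j\, \exists l\, (T(l,j) \lor \neg F(j))))
Push ¬ through the quantifiers and connectives to reach negation normal form:
  (\forall q\, T(q,q)) \land (\forall j\, \forall l\, (\neg T(l,j) \land F(j)))
Finally move all quantifiers to the prefix:
  \forall q\, \forall j\, \forall l\, (T(q,q) \land \neg T(l,j) \land F(j))
The prefix is \forall q \forall j \forall l: 3 universal, 0 existential.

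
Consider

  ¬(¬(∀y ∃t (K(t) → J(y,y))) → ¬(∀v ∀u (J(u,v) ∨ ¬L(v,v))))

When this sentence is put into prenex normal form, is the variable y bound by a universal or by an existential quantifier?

existential

First replace A → B with ¬A ∨ B.
  ¬(¬¬(∀y ∃t (¬K(t) ∨ J(y,y))) ∨ ¬(∀v ∀u (J(u,v) ∨ ¬L(v,v))))
Move each ¬ inward, flipping quantifiers it crosses:
  (∃y ∀t (K(t) ∧ ¬J(y,y))) ∧ (∀v ∀u (J(u,v) ∨ ¬L(v,v)))
All bound variables are already distinct, so no renaming is needed.
Extract every quantifier outward, since the variables are now distinct and don't occur free across branches:
  ∃y ∀t ∀v ∀u (K(t) ∧ ¬J(y,y) ∧ (J(u,v) ∨ ¬L(v,v)))
The quantifier ∀y sits under an odd number of negations (counting the antecedent side of each →), so it flips to ∃y.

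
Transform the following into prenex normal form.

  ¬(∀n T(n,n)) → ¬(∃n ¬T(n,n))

∀n ∀u1 (T(n,n) ∨ T(u1,u1))

Rewrite implications/biconditionals: A → B as ¬A ∨ B.
  ¬¬(∀n T(n,n)) ∨ ¬(∃n ¬T(n,n))
Move each ¬ inward, flipping quantifiers it crosses:
  (∀n T(n,n)) ∨ (∀n T(n,n))
Rename bound variables to avoid capture: n↦u1.
  (∀n T(n,n)) ∨ (∀u1 T(u1,u1))
Pull the quantifiers to the front (each side's bound variable is not free in the other side):
  ∀n ∀u1 (T(n,n) ∨ T(u1,u1))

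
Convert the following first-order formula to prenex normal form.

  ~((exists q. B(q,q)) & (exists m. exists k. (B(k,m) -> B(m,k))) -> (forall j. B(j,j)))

exists q. exists m. exists k. exists j. (B(q,q) & (~B(k,m) | B(m,k)) & ~B(j,j))

Eliminate → and ↔ using ¬ and ∨.
  ~(~((exists q. B(q,q)) & (exists m. exists k. (~B(k,m) | B(m,k)))) | (forall j. B(j,j)))
Move each ¬ inward, flipping quantifiers it crosses:
  (exists q. B(q,q)) & (exists m. exists k. (~B(k,m) | B(m,k))) & (exists j. ~B(j,j))
All bound variables are already distinct, so no renaming is needed.
Pull the quantifiers to the front (each side's bound variable is not free in the other side):
  exists q. exists m. exists k. exists j. (B(q,q) & (~B(k,m) | B(m,k)) & ~B(j,j))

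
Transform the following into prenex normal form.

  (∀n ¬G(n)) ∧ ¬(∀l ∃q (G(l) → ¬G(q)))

Eliminate → and ↔ using ¬ and ∨.
  (∀n ¬G(n)) ∧ ¬(∀l ∃q (¬G(l) ∨ ¬G(q)))
Move each ¬ inward, flipping quantifiers it crosses:
  (∀n ¬G(n)) ∧ (∃l ∀q (G(l) ∧ G(q)))
Pull the quantifiers to the front (each side's bound variable is not free in the other side):
  ∀n ∃l ∀q (¬G(n) ∧ G(l) ∧ G(q))

∀n ∃l ∀q (¬G(n) ∧ G(l) ∧ G(q))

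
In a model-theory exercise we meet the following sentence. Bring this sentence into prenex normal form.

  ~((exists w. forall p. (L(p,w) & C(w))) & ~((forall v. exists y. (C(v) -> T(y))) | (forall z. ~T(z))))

Rewrite implications/biconditionals: A → B as ¬A ∨ B.
  ~((exists w. forall p. (L(p,w) & C(w))) & ~((forall v. exists y. (~C(v) | T(y))) | (forall z. ~T(z))))
Drive negations inward (¬∀x A ≡ ∃x ¬A, ¬∃x A ≡ ∀x ¬A, De Morgan for ∧/∨):
  (forall w. exists p. (~L(p,w) | ~C(w))) | (forall v. exists y. (~C(v) | T(y))) | (forall z. ~T(z))
All bound variables are already distinct, so no renaming is needed.
Finally move all quantifiers to the prefix:
  forall w. exists p. forall v. exists y. forall z. (~L(p,w) | ~C(w) | ~C(v) | T(y) | ~T(z))

forall w. exists p. forall v. exists y. forall z. (~L(p,w) | ~C(w) | ~C(v) | T(y) | ~T(z))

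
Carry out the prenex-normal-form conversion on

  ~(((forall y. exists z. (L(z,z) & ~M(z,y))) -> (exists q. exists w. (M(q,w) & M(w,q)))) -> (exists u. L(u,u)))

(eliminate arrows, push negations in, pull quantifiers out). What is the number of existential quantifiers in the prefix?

Eliminate → and ↔ using ¬ and ∨.
  ~(~(~(forall y. exists z. (L(z,z) & ~M(z,y))) | (exists q. exists w. (M(q,w) & M(w,q)))) | (exists u. L(u,u)))
Move each ¬ inward, flipping quantifiers it crosses:
  ((exists y. forall z. (~L(z,z) | M(z,y))) | (exists q. exists w. (M(q,w) & M(w,q)))) & (forall u. ~L(u,u))
All bound variables are already distinct, so no renaming is needed.
Finally move all quantifiers to the prefix:
  exists y. forall z. exists q. exists w. forall u. ((~L(z,z) | M(z,y) | M(q,w) & M(w,q)) & ~L(u,u))
The prefix is exists y forall z exists q exists w forall u: 2 universal, 3 existential.

3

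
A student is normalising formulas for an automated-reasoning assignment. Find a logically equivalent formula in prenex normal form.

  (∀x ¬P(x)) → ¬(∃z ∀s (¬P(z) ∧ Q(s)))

∃x ∀z ∃s (P(x) ∨ P(z) ∨ ¬Q(s))

First replace A → B with ¬A ∨ B.
  ¬(∀x ¬P(x)) ∨ ¬(∃z ∀s (¬P(z) ∧ Q(s)))
Move each ¬ inward, flipping quantifiers it crosses:
  (∃x P(x)) ∨ (∀z ∃s (P(z) ∨ ¬Q(s)))
All bound variables are already distinct, so no renaming is needed.
Pull the quantifiers to the front (each side's bound variable is not free in the other side):
  ∃x ∀z ∃s (P(x) ∨ P(z) ∨ ¬Q(s))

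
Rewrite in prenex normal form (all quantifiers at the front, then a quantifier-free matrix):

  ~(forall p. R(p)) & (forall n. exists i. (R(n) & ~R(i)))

Drive negations inward (¬∀x A ≡ ∃x ¬A, ¬∃x A ≡ ∀x ¬A, De Morgan for ∧/∨):
  (exists p. ~R(p)) & (forall n. exists i. (R(n) & ~R(i)))
All bound variables are already distinct, so no renaming is needed.
Finally move all quantifiers to the prefix:
  exists p. forall n. exists i. (~R(p) & R(n) & ~R(i))

exists p. forall n. exists i. (~R(p) & R(n) & ~R(i))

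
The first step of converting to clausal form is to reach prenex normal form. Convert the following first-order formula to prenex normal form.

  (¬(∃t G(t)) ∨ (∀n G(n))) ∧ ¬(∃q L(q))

Push ¬ through the quantifiers and connectives to reach negation normal form:
  ((∀t ¬G(t)) ∨ (∀n G(n))) ∧ (∀q ¬L(q))
All bound variables are already distinct, so no renaming is needed.
Extract every quantifier outward, since the variables are now distinct and don't occur free across branches:
  ∀t ∀n ∀q ((¬G(t) ∨ G(n)) ∧ ¬L(q))

∀t ∀n ∀q ((¬G(t) ∨ G(n)) ∧ ¬L(q))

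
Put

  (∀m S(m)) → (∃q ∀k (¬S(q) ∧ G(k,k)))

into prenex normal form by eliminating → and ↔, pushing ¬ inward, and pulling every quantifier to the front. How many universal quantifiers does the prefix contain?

1

Rewrite implications/biconditionals: A → B as ¬A ∨ B.
  ¬(∀m S(m)) ∨ (∃q ∀k (¬S(q) ∧ G(k,k)))
Push ¬ through the quantifiers and connectives to reach negation normal form:
  (∃m ¬S(m)) ∨ (∃q ∀k (¬S(q) ∧ G(k,k)))
All bound variables are already distinct, so no renaming is needed.
Extract every quantifier outward, since the variables are now distinct and don't occur free across branches:
  ∃m ∃q ∀k (¬S(m) ∨ ¬S(q) ∧ G(k,k))
The prefix is ∃m ∃q ∀k: 1 universal, 2 existential.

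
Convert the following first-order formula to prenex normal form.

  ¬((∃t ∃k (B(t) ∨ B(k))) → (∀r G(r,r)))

Eliminate → and ↔ using ¬ and ∨.
  ¬(¬(∃t ∃k (B(t) ∨ B(k))) ∨ (∀r G(r,r)))
Drive negations inward (¬∀x A ≡ ∃x ¬A, ¬∃x A ≡ ∀x ¬A, De Morgan for ∧/∨):
  (∃t ∃k (B(t) ∨ B(k))) ∧ (∃r ¬G(r,r))
All bound variables are already distinct, so no renaming is needed.
Pull the quantifiers to the front (each side's bound variable is not free in the other side):
  ∃t ∃k ∃r ((B(t) ∨ B(k)) ∧ ¬G(r,r))

∃t ∃k ∃r ((B(t) ∨ B(k)) ∧ ¬G(r,r))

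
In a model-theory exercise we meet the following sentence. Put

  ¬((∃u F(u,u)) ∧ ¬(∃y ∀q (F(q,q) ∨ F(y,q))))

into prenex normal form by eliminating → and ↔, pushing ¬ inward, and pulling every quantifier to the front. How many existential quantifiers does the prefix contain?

1

Drive negations inward (¬∀x A ≡ ∃x ¬A, ¬∃x A ≡ ∀x ¬A, De Morgan for ∧/∨):
  (∀u ¬F(u,u)) ∨ (∃y ∀q (F(q,q) ∨ F(y,q)))
All bound variables are already distinct, so no renaming is needed.
Extract every quantifier outward, since the variables are now distinct and don't occur free across branches:
  ∀u ∃y ∀q (¬F(u,u) ∨ F(q,q) ∨ F(y,q))
The prefix is ∀u ∃y ∀q: 2 universal, 1 existential.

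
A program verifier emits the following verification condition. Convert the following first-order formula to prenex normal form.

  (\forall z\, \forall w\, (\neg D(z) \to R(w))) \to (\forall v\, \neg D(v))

Eliminate → and ↔ using ¬ and ∨.
  \neg (\forall z\, \forall w\, (\neg \neg D(z) \lor R(w))) \lor (\forall v\, \neg D(v))
Drive negations inward (¬∀x A ≡ ∃x ¬A, ¬∃x A ≡ ∀x ¬A, De Morgan for ∧/∨):
  (\exists z\, \exists w\, (\neg D(z) \land \neg R(w))) \lor (\forall v\, \neg D(v))
Finally move all quantifiers to the prefix:
  \exists z\, \exists w\, \forall v\, (\neg D(z) \land \neg R(w) \lor \neg D(v))

\exists z\, \exists w\, \forall v\, (\neg D(z) \land \neg R(w) \lor \neg D(v))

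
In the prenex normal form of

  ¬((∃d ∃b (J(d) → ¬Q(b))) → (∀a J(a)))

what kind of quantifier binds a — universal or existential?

existential

First replace A → B with ¬A ∨ B.
  ¬(¬(∃d ∃b (¬J(d) ∨ ¬Q(b))) ∨ (∀a J(a)))
Drive negations inward (¬∀x A ≡ ∃x ¬A, ¬∃x A ≡ ∀x ¬A, De Morgan for ∧/∨):
  (∃d ∃b (¬J(d) ∨ ¬Q(b))) ∧ (∃a ¬J(a))
All bound variables are already distinct, so no renaming is needed.
Pull the quantifiers to the front (each side's bound variable is not free in the other side):
  ∃d ∃b ∃a ((¬J(d) ∨ ¬Q(b)) ∧ ¬J(a))
The quantifier ∀a sits under an odd number of negations (counting the antecedent side of each →), so it flips to ∃a.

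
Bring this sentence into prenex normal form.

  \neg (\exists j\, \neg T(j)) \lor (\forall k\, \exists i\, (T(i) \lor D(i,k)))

\forall j\, \forall k\, \exists i\, (T(j) \lor T(i) \lor D(i,k))

Drive negations inward (¬∀x A ≡ ∃x ¬A, ¬∃x A ≡ ∀x ¬A, De Morgan for ∧/∨):
  (\forall j\, T(j)) \lor (\forall k\, \exists i\, (T(i) \lor D(i,k)))
Pull the quantifiers to the front (each side's bound variable is not free in the other side):
  \forall j\, \forall k\, \exists i\, (T(j) \lor T(i) \lor D(i,k))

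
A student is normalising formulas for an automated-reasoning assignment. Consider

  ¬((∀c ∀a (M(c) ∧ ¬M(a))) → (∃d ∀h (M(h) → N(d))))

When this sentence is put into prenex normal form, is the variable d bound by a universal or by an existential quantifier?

First replace A → B with ¬A ∨ B.
  ¬(¬(∀c ∀a (M(c) ∧ ¬M(a))) ∨ (∃d ∀h (¬M(h) ∨ N(d))))
Move each ¬ inward, flipping quantifiers it crosses:
  (∀c ∀a (M(c) ∧ ¬M(a))) ∧ (∀d ∃h (M(h) ∧ ¬N(d)))
Pull the quantifiers to the front (each side's bound variable is not free in the other side):
  ∀c ∀a ∀d ∃h (M(c) ∧ ¬M(a) ∧ M(h) ∧ ¬N(d))
The quantifier ∃d sits under an odd number of negations (counting the antecedent side of each →), so it flips to ∀d.

universal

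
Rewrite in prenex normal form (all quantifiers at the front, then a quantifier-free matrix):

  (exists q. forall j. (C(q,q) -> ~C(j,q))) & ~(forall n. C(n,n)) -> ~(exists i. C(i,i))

forall q. exists j. forall n. forall i. (C(q,q) & C(j,q) | C(n,n) | ~C(i,i))

Eliminate → and ↔ using ¬ and ∨.
  ~((exists q. forall j. (~C(q,q) | ~C(j,q))) & ~(forall n. C(n,n))) | ~(exists i. C(i,i))
Push ¬ through the quantifiers and connectives to reach negation normal form:
  (forall q. exists j. (C(q,q) & C(j,q))) | (forall n. C(n,n)) | (forall i. ~C(i,i))
All bound variables are already distinct, so no renaming is needed.
Extract every quantifier outward, since the variables are now distinct and don't occur free across branches:
  forall q. exists j. forall n. forall i. (C(q,q) & C(j,q) | C(n,n) | ~C(i,i))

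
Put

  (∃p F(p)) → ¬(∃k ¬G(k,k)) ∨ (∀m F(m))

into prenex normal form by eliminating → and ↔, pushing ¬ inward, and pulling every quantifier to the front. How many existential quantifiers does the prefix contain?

Rewrite implications/biconditionals: A → B as ¬A ∨ B.
  ¬(∃p F(p)) ∨ ¬(∃k ¬G(k,k)) ∨ (∀m F(m))
Drive negations inward (¬∀x A ≡ ∃x ¬A, ¬∃x A ≡ ∀x ¬A, De Morgan for ∧/∨):
  (∀p ¬F(p)) ∨ (∀k G(k,k)) ∨ (∀m F(m))
Extract every quantifier outward, since the variables are now distinct and don't occur free across branches:
  ∀p ∀k ∀m (¬F(p) ∨ G(k,k) ∨ F(m))
The prefix is ∀p ∀k ∀m: 3 universal, 0 existential.

0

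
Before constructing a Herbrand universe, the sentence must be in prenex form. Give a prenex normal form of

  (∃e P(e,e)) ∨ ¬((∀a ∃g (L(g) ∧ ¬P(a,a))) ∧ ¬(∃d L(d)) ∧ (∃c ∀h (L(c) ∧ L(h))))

∃e ∃a ∀g ∃d ∀c ∃h (P(e,e) ∨ ¬L(g) ∨ P(a,a) ∨ L(d) ∨ ¬L(c) ∨ ¬L(h))

Push ¬ through the quantifiers and connectives to reach negation normal form:
  (∃e P(e,e)) ∨ (∃a ∀g (¬L(g) ∨ P(a,a))) ∨ (∃d L(d)) ∨ (∀c ∃h (¬L(c) ∨ ¬L(h)))
All bound variables are already distinct, so no renaming is needed.
Pull the quantifiers to the front (each side's bound variable is not free in the other side):
  ∃e ∃a ∀g ∃d ∀c ∃h (P(e,e) ∨ ¬L(g) ∨ P(a,a) ∨ L(d) ∨ ¬L(c) ∨ ¬L(h))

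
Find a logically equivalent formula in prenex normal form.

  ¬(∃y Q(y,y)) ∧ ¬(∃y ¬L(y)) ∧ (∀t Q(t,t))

∀y ∀v ∀t (¬Q(y,y) ∧ L(v) ∧ Q(t,t))

Move each ¬ inward, flipping quantifiers it crosses:
  (∀y ¬Q(y,y)) ∧ (∀y L(y)) ∧ (∀t Q(t,t))
Give each quantifier a distinct variable: y↦v.
  (∀y ¬Q(y,y)) ∧ (∀v L(v)) ∧ (∀t Q(t,t))
Extract every quantifier outward, since the variables are now distinct and don't occur free across branches:
  ∀y ∀v ∀t (¬Q(y,y) ∧ L(v) ∧ Q(t,t))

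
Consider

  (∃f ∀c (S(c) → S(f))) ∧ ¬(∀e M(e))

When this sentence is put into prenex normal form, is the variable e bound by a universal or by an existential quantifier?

First replace A → B with ¬A ∨ B.
  (∃f ∀c (¬S(c) ∨ S(f))) ∧ ¬(∀e M(e))
Move each ¬ inward, flipping quantifiers it crosses:
  (∃f ∀c (¬S(c) ∨ S(f))) ∧ (∃e ¬M(e))
Pull the quantifiers to the front (each side's bound variable is not free in the other side):
  ∃f ∀c ∃e ((¬S(c) ∨ S(f)) ∧ ¬M(e))
The quantifier ∀e sits under an odd number of negations (counting the antecedent side of each →), so it flips to ∃e.

existential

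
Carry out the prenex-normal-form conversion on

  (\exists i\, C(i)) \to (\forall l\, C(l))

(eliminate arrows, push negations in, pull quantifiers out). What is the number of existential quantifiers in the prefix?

0

Eliminate → and ↔ using ¬ and ∨.
  \neg (\exists i\, C(i)) \lor (\forall l\, C(l))
Drive negations inward (¬∀x A ≡ ∃x ¬A, ¬∃x A ≡ ∀x ¬A, De Morgan for ∧/∨):
  (\forall i\, \neg C(i)) \lor (\forall l\, C(l))
All bound variables are already distinct, so no renaming is needed.
Pull the quantifiers to the front (each side's bound variable is not free in the other side):
  \forall i\, \forall l\, (\neg C(i) \lor C(l))
The prefix is \forall i \forall l: 2 universal, 0 existential.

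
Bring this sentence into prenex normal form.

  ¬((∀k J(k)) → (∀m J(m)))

Rewrite implications/biconditionals: A → B as ¬A ∨ B.
  ¬(¬(∀k J(k)) ∨ (∀m J(m)))
Drive negations inward (¬∀x A ≡ ∃x ¬A, ¬∃x A ≡ ∀x ¬A, De Morgan for ∧/∨):
  (∀k J(k)) ∧ (∃m ¬J(m))
Extract every quantifier outward, since the variables are now distinct and don't occur free across branches:
  ∀k ∃m (J(k) ∧ ¬J(m))

∀k ∃m (J(k) ∧ ¬J(m))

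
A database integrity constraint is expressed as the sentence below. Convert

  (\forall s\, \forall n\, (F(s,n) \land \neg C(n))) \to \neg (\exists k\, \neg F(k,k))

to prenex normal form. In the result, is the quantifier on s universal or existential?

Rewrite implications/biconditionals: A → B as ¬A ∨ B.
  \neg (\forall s\, \forall n\, (F(s,n) \land \neg C(n))) \lor \neg (\exists k\, \neg F(k,k))
Drive negations inward (¬∀x A ≡ ∃x ¬A, ¬∃x A ≡ ∀x ¬A, De Morgan for ∧/∨):
  (\exists s\, \exists n\, (\neg F(s,n) \lor C(n))) \lor (\forall k\, F(k,k))
Pull the quantifiers to the front (each side's bound variable is not free in the other side):
  \exists s\, \exists n\, \forall k\, (\neg F(s,n) \lor C(n) \lor F(k,k))
The quantifier \forall s sits under an odd number of negations (counting the antecedent side of each →), so it flips to \exists s.

existential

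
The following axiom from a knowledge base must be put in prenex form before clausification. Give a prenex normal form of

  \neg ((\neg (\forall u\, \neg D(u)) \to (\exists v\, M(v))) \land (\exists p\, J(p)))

\exists u\, \forall v\, \forall p\, (D(u) \land \neg M(v) \lor \neg J(p))

First replace A → B with ¬A ∨ B.
  \neg ((\neg \neg (\forall u\, \neg D(u)) \lor (\exists v\, M(v))) \land (\exists p\, J(p)))
Push ¬ through the quantifiers and connectives to reach negation normal form:
  (\exists u\, D(u)) \land (\forall v\, \neg M(v)) \lor (\forall p\, \neg J(p))
All bound variables are already distinct, so no renaming is needed.
Finally move all quantifiers to the prefix:
  \exists u\, \forall v\, \forall p\, (D(u) \land \neg M(v) \lor \neg J(p))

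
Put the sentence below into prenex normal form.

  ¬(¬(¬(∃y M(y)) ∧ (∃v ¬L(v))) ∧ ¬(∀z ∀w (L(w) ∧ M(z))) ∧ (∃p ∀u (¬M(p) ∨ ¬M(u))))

Drive negations inward (¬∀x A ≡ ∃x ¬A, ¬∃x A ≡ ∀x ¬A, De Morgan for ∧/∨):
  (∀y ¬M(y)) ∧ (∃v ¬L(v)) ∨ (∀z ∀w (L(w) ∧ M(z))) ∨ (∀p ∃u (M(p) ∧ M(u)))
All bound variables are already distinct, so no renaming is needed.
Pull the quantifiers to the front (each side's bound variable is not free in the other side):
  ∀y ∃v ∀z ∀w ∀p ∃u (¬M(y) ∧ ¬L(v) ∨ L(w) ∧ M(z) ∨ M(p) ∧ M(u))

∀y ∃v ∀z ∀w ∀p ∃u (¬M(y) ∧ ¬L(v) ∨ L(w) ∧ M(z) ∨ M(p) ∧ M(u))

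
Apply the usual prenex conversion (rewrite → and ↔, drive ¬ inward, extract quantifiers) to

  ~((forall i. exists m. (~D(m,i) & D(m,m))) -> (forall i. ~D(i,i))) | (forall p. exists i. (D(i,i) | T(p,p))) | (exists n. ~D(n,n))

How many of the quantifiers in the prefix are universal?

First replace A → B with ¬A ∨ B.
  ~(~(forall i. exists m. (~D(m,i) & D(m,m))) | (forall i. ~D(i,i))) | (forall p. exists i. (D(i,i) | T(p,p))) | (exists n. ~D(n,n))
Drive negations inward (¬∀x A ≡ ∃x ¬A, ¬∃x A ≡ ∀x ¬A, De Morgan for ∧/∨):
  (forall i. exists m. (~D(m,i) & D(m,m))) & (exists i. D(i,i)) | (forall p. exists i. (D(i,i) | T(p,p))) | (exists n. ~D(n,n))
Rename bound variables to avoid capture: i↦y1, i↦u.
  (forall i. exists m. (~D(m,i) & D(m,m))) & (exists y1. D(y1,y1)) | (forall p. exists u. (D(u,u) | T(p,p))) | (exists n. ~D(n,n))
Pull the quantifiers to the front (each side's bound variable is not free in the other side):
  forall i. exists m. exists y1. forall p. exists u. exists n. (~D(m,i) & D(m,m) & D(y1,y1) | D(u,u) | T(p,p) | ~D(n,n))
The prefix is forall i exists m exists y1 forall p exists u exists n: 2 universal, 4 existential.

2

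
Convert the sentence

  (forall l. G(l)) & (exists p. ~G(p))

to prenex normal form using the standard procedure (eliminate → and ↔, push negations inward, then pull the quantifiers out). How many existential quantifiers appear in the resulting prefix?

1

Extract every quantifier outward, since the variables are now distinct and don't occur free across branches:
  forall l. exists p. (G(l) & ~G(p))
The prefix is forall l exists p: 1 universal, 1 existential.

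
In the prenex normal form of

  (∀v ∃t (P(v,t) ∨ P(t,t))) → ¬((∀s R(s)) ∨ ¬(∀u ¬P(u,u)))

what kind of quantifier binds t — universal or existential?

Rewrite implications/biconditionals: A → B as ¬A ∨ B.
  ¬(∀v ∃t (P(v,t) ∨ P(t,t))) ∨ ¬((∀s R(s)) ∨ ¬(∀u ¬P(u,u)))
Drive negations inward (¬∀x A ≡ ∃x ¬A, ¬∃x A ≡ ∀x ¬A, De Morgan for ∧/∨):
  (∃v ∀t (¬P(v,t) ∧ ¬P(t,t))) ∨ (∃s ¬R(s)) ∧ (∀u ¬P(u,u))
All bound variables are already distinct, so no renaming is needed.
Extract every quantifier outward, since the variables are now distinct and don't occur free across branches:
  ∃v ∀t ∃s ∀u (¬P(v,t) ∧ ¬P(t,t) ∨ ¬R(s) ∧ ¬P(u,u))
The quantifier ∃t sits under an odd number of negations (counting the antecedent side of each →), so it flips to ∀t.

universal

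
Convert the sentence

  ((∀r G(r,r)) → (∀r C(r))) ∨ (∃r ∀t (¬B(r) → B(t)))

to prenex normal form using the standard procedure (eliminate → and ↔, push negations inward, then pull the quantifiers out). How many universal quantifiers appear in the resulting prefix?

2

Rewrite implications/biconditionals: A → B as ¬A ∨ B.
  ¬(∀r G(r,r)) ∨ (∀r C(r)) ∨ (∃r ∀t (¬¬B(r) ∨ B(t)))
Push ¬ through the quantifiers and connectives to reach negation normal form:
  (∃r ¬G(r,r)) ∨ (∀r C(r)) ∨ (∃r ∀t (B(r) ∨ B(t)))
Standardize variables apart so no two quantifiers bind the same name: r↦v1, r↦u.
  (∃r ¬G(r,r)) ∨ (∀v1 C(v1)) ∨ (∃u ∀t (B(u) ∨ B(t)))
Finally move all quantifiers to the prefix:
  ∃r ∀v1 ∃u ∀t (¬G(r,r) ∨ C(v1) ∨ B(u) ∨ B(t))
The prefix is ∃r ∀v1 ∃u ∀t: 2 universal, 2 existential.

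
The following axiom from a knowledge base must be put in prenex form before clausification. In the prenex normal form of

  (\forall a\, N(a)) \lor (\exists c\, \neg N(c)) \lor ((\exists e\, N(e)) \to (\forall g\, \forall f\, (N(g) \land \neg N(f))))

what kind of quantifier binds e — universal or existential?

universal

Eliminate → and ↔ using ¬ and ∨.
  (\forall a\, N(a)) \lor (\exists c\, \neg N(c)) \lor \neg (\exists e\, N(e)) \lor (\forall g\, \forall f\, (N(g) \land \neg N(f)))
Drive negations inward (¬∀x A ≡ ∃x ¬A, ¬∃x A ≡ ∀x ¬A, De Morgan for ∧/∨):
  (\forall a\, N(a)) \lor (\exists c\, \neg N(c)) \lor (\forall e\, \neg N(e)) \lor (\forall g\, \forall f\, (N(g) \land \neg N(f)))
All bound variables are already distinct, so no renaming is needed.
Pull the quantifiers to the front (each side's bound variable is not free in the other side):
  \forall a\, \exists c\, \forall e\, \forall g\, \forall f\, (N(a) \lor \neg N(c) \lor \neg N(e) \lor N(g) \land \neg N(f))
The quantifier \exists e sits under an odd number of negations (counting the antecedent side of each →), so it flips to \forall e.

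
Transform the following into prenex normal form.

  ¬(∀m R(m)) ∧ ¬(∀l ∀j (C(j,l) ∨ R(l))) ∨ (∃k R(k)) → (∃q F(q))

Eliminate → and ↔ using ¬ and ∨.
  ¬(¬(∀m R(m)) ∧ ¬(∀l ∀j (C(j,l) ∨ R(l))) ∨ (∃k R(k))) ∨ (∃q F(q))
Move each ¬ inward, flipping quantifiers it crosses:
  ((∀m R(m)) ∨ (∀l ∀j (C(j,l) ∨ R(l)))) ∧ (∀k ¬R(k)) ∨ (∃q F(q))
Finally move all quantifiers to the prefix:
  ∀m ∀l ∀j ∀k ∃q ((R(m) ∨ C(j,l) ∨ R(l)) ∧ ¬R(k) ∨ F(q))

∀m ∀l ∀j ∀k ∃q ((R(m) ∨ C(j,l) ∨ R(l)) ∧ ¬R(k) ∨ F(q))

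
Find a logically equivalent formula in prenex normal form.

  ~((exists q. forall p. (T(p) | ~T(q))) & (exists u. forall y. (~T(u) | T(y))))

Push ¬ through the quantifiers and connectives to reach negation normal form:
  (forall q. exists p. (~T(p) & T(q))) | (forall u. exists y. (T(u) & ~T(y)))
Finally move all quantifiers to the prefix:
  forall q. exists p. forall u. exists y. (~T(p) & T(q) | T(u) & ~T(y))

forall q. exists p. forall u. exists y. (~T(p) & T(q) | T(u) & ~T(y))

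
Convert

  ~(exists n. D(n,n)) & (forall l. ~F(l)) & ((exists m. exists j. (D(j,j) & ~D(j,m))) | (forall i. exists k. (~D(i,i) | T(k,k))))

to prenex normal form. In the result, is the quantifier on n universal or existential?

universal

Drive negations inward (¬∀x A ≡ ∃x ¬A, ¬∃x A ≡ ∀x ¬A, De Morgan for ∧/∨):
  (forall n. ~D(n,n)) & (forall l. ~F(l)) & ((exists m. exists j. (D(j,j) & ~D(j,m))) | (forall i. exists k. (~D(i,i) | T(k,k))))
All bound variables are already distinct, so no renaming is needed.
Finally move all quantifiers to the prefix:
  forall n. forall l. exists m. exists j. forall i. exists k. (~D(n,n) & ~F(l) & (D(j,j) & ~D(j,m) | ~D(i,i) | T(k,k)))
The quantifier exists n sits under an odd number of negations, so it flips to forall n.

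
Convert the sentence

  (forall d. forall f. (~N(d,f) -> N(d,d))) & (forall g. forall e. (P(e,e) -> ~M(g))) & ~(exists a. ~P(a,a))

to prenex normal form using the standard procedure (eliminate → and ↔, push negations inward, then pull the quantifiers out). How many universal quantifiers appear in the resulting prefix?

5

First replace A → B with ¬A ∨ B.
  (forall d. forall f. (~~N(d,f) | N(d,d))) & (forall g. forall e. (~P(e,e) | ~M(g))) & ~(exists a. ~P(a,a))
Push ¬ through the quantifiers and connectives to reach negation normal form:
  (forall d. forall f. (N(d,f) | N(d,d))) & (forall g. forall e. (~P(e,e) | ~M(g))) & (forall a. P(a,a))
All bound variables are already distinct, so no renaming is needed.
Pull the quantifiers to the front (each side's bound variable is not free in the other side):
  forall d. forall f. forall g. forall e. forall a. ((N(d,f) | N(d,d)) & (~P(e,e) | ~M(g)) & P(a,a))
The prefix is forall d forall f forall g forall e forall a: 5 universal, 0 existential.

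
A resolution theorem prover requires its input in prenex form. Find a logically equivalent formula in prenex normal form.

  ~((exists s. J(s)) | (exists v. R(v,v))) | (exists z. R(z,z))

Move each ¬ inward, flipping quantifiers it crosses:
  (forall s. ~J(s)) & (forall v. ~R(v,v)) | (exists z. R(z,z))
All bound variables are already distinct, so no renaming is needed.
Pull the quantifiers to the front (each side's bound variable is not free in the other side):
  forall s. forall v. exists z. (~J(s) & ~R(v,v) | R(z,z))

forall s. forall v. exists z. (~J(s) & ~R(v,v) | R(z,z))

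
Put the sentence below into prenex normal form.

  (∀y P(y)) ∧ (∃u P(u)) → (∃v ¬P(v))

∃y ∀u ∃v (¬P(y) ∨ ¬P(u) ∨ ¬P(v))

Rewrite implications/biconditionals: A → B as ¬A ∨ B.
  ¬((∀y P(y)) ∧ (∃u P(u))) ∨ (∃v ¬P(v))
Move each ¬ inward, flipping quantifiers it crosses:
  (∃y ¬P(y)) ∨ (∀u ¬P(u)) ∨ (∃v ¬P(v))
All bound variables are already distinct, so no renaming is needed.
Finally move all quantifiers to the prefix:
  ∃y ∀u ∃v (¬P(y) ∨ ¬P(u) ∨ ¬P(v))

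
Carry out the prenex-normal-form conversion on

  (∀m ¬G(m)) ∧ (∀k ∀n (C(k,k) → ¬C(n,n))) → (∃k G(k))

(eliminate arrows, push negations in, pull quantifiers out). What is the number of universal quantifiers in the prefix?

First replace A → B with ¬A ∨ B.
  ¬((∀m ¬G(m)) ∧ (∀k ∀n (¬C(k,k) ∨ ¬C(n,n)))) ∨ (∃k G(k))
Drive negations inward (¬∀x A ≡ ∃x ¬A, ¬∃x A ≡ ∀x ¬A, De Morgan for ∧/∨):
  (∃m G(m)) ∨ (∃k ∃n (C(k,k) ∧ C(n,n))) ∨ (∃k G(k))
Give each quantifier a distinct variable: k↦a.
  (∃m G(m)) ∨ (∃k ∃n (C(k,k) ∧ C(n,n))) ∨ (∃a G(a))
Pull the quantifiers to the front (each side's bound variable is not free in the other side):
  ∃m ∃k ∃n ∃a (G(m) ∨ C(k,k) ∧ C(n,n) ∨ G(a))
The prefix is ∃m ∃k ∃n ∃a: 0 universal, 4 existential.

0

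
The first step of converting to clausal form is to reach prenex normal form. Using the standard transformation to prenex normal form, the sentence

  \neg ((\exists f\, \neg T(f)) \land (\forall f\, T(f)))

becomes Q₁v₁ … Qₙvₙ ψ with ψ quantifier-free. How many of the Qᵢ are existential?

Move each ¬ inward, flipping quantifiers it crosses:
  (\forall f\, T(f)) \lor (\exists f\, \neg T(f))
Standardize variables apart so no two quantifiers bind the same name: f↦x1.
  (\forall f\, T(f)) \lor (\exists x1\, \neg T(x1))
Pull the quantifiers to the front (each side's bound variable is not free in the other side):
  \forall f\, \exists x1\, (T(f) \lor \neg T(x1))
The prefix is \forall f \exists x1: 1 universal, 1 existential.

1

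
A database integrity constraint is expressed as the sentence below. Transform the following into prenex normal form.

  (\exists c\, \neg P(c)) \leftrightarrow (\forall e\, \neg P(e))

\forall c\, \forall e\, \exists z1\, \exists t\, ((P(c) \lor \neg P(e)) \land (P(z1) \lor \neg P(t)))

First replace A → B with ¬A ∨ B; A ↔ B as (¬A ∨ B) ∧ (¬B ∨ A).
  (\neg (\exists c\, \neg P(c)) \lor (\forall e\, \neg P(e))) \land (\neg (\forall e\, \neg P(e)) \lor (\exists c\, \neg P(c)))
Drive negations inward (¬∀x A ≡ ∃x ¬A, ¬∃x A ≡ ∀x ¬A, De Morgan for ∧/∨):
  ((\forall c\, P(c)) \lor (\forall e\, \neg P(e))) \land ((\exists e\, P(e)) \lor (\exists c\, \neg P(c)))
Standardize variables apart so no two quantifiers bind the same name: e↦z1, c↦t.
  ((\forall c\, P(c)) \lor (\forall e\, \neg P(e))) \land ((\exists z1\, P(z1)) \lor (\exists t\, \neg P(t)))
Extract every quantifier outward, since the variables are now distinct and don't occur free across branches:
  \forall c\, \forall e\, \exists z1\, \exists t\, ((P(c) \lor \neg P(e)) \land (P(z1) \lor \neg P(t)))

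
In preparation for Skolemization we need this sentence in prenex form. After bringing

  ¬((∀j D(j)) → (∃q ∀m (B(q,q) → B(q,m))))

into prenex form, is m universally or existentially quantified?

Eliminate → and ↔ using ¬ and ∨.
  ¬(¬(∀j D(j)) ∨ (∃q ∀m (¬B(q,q) ∨ B(q,m))))
Drive negations inward (¬∀x A ≡ ∃x ¬A, ¬∃x A ≡ ∀x ¬A, De Morgan for ∧/∨):
  (∀j D(j)) ∧ (∀q ∃m (B(q,q) ∧ ¬B(q,m)))
All bound variables are already distinct, so no renaming is needed.
Finally move all quantifiers to the prefix:
  ∀j ∀q ∃m (D(j) ∧ B(q,q) ∧ ¬B(q,m))
The quantifier ∀m sits under an odd number of negations (counting the antecedent side of each →), so it flips to ∃m.

existential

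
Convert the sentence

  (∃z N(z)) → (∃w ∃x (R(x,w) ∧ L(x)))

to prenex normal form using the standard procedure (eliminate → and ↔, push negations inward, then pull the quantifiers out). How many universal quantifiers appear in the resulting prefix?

Rewrite implications/biconditionals: A → B as ¬A ∨ B.
  ¬(∃z N(z)) ∨ (∃w ∃x (R(x,w) ∧ L(x)))
Drive negations inward (¬∀x A ≡ ∃x ¬A, ¬∃x A ≡ ∀x ¬A, De Morgan for ∧/∨):
  (∀z ¬N(z)) ∨ (∃w ∃x (R(x,w) ∧ L(x)))
Pull the quantifiers to the front (each side's bound variable is not free in the other side):
  ∀z ∃w ∃x (¬N(z) ∨ R(x,w) ∧ L(x))
The prefix is ∀z ∃w ∃x: 1 universal, 2 existential.

1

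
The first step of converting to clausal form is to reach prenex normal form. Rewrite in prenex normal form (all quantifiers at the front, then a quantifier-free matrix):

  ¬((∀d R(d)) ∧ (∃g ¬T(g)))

∃d ∀g (¬R(d) ∨ T(g))

Push ¬ through the quantifiers and connectives to reach negation normal form:
  (∃d ¬R(d)) ∨ (∀g T(g))
All bound variables are already distinct, so no renaming is needed.
Finally move all quantifiers to the prefix:
  ∃d ∀g (¬R(d) ∨ T(g))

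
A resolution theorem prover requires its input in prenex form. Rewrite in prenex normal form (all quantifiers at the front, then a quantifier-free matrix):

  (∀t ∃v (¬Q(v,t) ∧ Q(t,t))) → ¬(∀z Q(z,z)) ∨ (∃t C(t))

∃t ∀v ∃z ∃y1 (Q(v,t) ∨ ¬Q(t,t) ∨ ¬Q(z,z) ∨ C(y1))

Eliminate → and ↔ using ¬ and ∨.
  ¬(∀t ∃v (¬Q(v,t) ∧ Q(t,t))) ∨ ¬(∀z Q(z,z)) ∨ (∃t C(t))
Move each ¬ inward, flipping quantifiers it crosses:
  (∃t ∀v (Q(v,t) ∨ ¬Q(t,t))) ∨ (∃z ¬Q(z,z)) ∨ (∃t C(t))
Rename bound variables to avoid capture: t↦y1.
  (∃t ∀v (Q(v,t) ∨ ¬Q(t,t))) ∨ (∃z ¬Q(z,z)) ∨ (∃y1 C(y1))
Extract every quantifier outward, since the variables are now distinct and don't occur free across branches:
  ∃t ∀v ∃z ∃y1 (Q(v,t) ∨ ¬Q(t,t) ∨ ¬Q(z,z) ∨ C(y1))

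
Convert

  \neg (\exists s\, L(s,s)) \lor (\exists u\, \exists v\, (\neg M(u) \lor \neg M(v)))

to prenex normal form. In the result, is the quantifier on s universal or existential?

Push ¬ through the quantifiers and connectives to reach negation normal form:
  (\forall s\, \neg L(s,s)) \lor (\exists u\, \exists v\, (\neg M(u) \lor \neg M(v)))
All bound variables are already distinct, so no renaming is needed.
Finally move all quantifiers to the prefix:
  \forall s\, \exists u\, \exists v\, (\neg L(s,s) \lor \neg M(u) \lor \neg M(v))
The quantifier \exists s sits under an odd number of negations, so it flips to \forall s.

universal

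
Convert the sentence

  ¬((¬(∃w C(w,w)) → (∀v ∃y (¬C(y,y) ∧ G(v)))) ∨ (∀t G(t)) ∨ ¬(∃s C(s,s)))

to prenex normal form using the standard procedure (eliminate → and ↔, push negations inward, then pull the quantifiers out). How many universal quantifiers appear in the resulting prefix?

2

Rewrite implications/biconditionals: A → B as ¬A ∨ B.
  ¬(¬¬(∃w C(w,w)) ∨ (∀v ∃y (¬C(y,y) ∧ G(v))) ∨ (∀t G(t)) ∨ ¬(∃s C(s,s)))
Move each ¬ inward, flipping quantifiers it crosses:
  (∀w ¬C(w,w)) ∧ (∃v ∀y (C(y,y) ∨ ¬G(v))) ∧ (∃t ¬G(t)) ∧ (∃s C(s,s))
All bound variables are already distinct, so no renaming is needed.
Finally move all quantifiers to the prefix:
  ∀w ∃v ∀y ∃t ∃s (¬C(w,w) ∧ (C(y,y) ∨ ¬G(v)) ∧ ¬G(t) ∧ C(s,s))
The prefix is ∀w ∃v ∀y ∃t ∃s: 2 universal, 3 existential.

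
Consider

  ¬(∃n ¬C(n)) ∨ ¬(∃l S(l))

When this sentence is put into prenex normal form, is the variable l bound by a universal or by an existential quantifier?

Drive negations inward (¬∀x A ≡ ∃x ¬A, ¬∃x A ≡ ∀x ¬A, De Morgan for ∧/∨):
  (∀n C(n)) ∨ (∀l ¬S(l))
Extract every quantifier outward, since the variables are now distinct and don't occur free across branches:
  ∀n ∀l (C(n) ∨ ¬S(l))
The quantifier ∃l sits under an odd number of negations, so it flips to ∀l.

universal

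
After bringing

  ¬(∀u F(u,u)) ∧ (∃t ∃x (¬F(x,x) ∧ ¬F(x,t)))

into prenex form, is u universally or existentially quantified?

existential

Push ¬ through the quantifiers and connectives to reach negation normal form:
  (∃u ¬F(u,u)) ∧ (∃t ∃x (¬F(x,x) ∧ ¬F(x,t)))
All bound variables are already distinct, so no renaming is needed.
Finally move all quantifiers to the prefix:
  ∃u ∃t ∃x (¬F(u,u) ∧ ¬F(x,x) ∧ ¬F(x,t))
The quantifier ∀u sits under an odd number of negations, so it flips to ∃u.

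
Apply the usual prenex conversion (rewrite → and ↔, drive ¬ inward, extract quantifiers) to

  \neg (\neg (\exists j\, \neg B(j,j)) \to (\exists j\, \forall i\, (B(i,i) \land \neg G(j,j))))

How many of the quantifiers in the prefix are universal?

First replace A → B with ¬A ∨ B.
  \neg (\neg \neg (\exists j\, \neg B(j,j)) \lor (\exists j\, \forall i\, (B(i,i) \land \neg G(j,j))))
Push ¬ through the quantifiers and connectives to reach negation normal form:
  (\forall j\, B(j,j)) \land (\forall j\, \exists i\, (\neg B(i,i) \lor G(j,j)))
Standardize variables apart so no two quantifiers bind the same name: j↦z.
  (\forall j\, B(j,j)) \land (\forall z\, \exists i\, (\neg B(i,i) \lor G(z,z)))
Extract every quantifier outward, since the variables are now distinct and don't occur free across branches:
  \forall j\, \forall z\, \exists i\, (B(j,j) \land (\neg B(i,i) \lor G(z,z)))
The prefix is \forall j \forall z \exists i: 2 universal, 1 existential.

2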